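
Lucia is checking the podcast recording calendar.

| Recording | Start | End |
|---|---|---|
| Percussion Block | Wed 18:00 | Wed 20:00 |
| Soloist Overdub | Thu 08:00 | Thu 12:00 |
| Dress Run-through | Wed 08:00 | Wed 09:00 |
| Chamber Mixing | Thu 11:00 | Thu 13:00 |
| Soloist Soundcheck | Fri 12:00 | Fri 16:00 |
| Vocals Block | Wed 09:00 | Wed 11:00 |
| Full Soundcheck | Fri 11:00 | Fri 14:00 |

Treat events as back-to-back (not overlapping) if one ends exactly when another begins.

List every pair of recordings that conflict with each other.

Two intervals overlap when each starts before the other ends.
Sorted by start: Dress Run-through, Vocals Block, Percussion Block, Soloist Overdub, Chamber Mixing, Full Soundcheck, Soloist Soundcheck.
Vocals Block starts exactly when Dress Run-through ends (back-to-back, no overlap), so nothing later overlaps Dress Run-through either.
Percussion Block starts after Vocals Block ends, so nothing later overlaps Vocals Block either.
Soloist Overdub starts after Percussion Block ends, so nothing later overlaps Percussion Block either.
Chamber Mixing starts before Soloist Overdub ends → Soloist Overdub and Chamber Mixing overlap.
Full Soundcheck starts after Soloist Overdub ends, so nothing later overlaps Soloist Overdub either.
Full Soundcheck starts after Chamber Mixing ends, so nothing later overlaps Chamber Mixing either.
Soloist Soundcheck starts before Full Soundcheck ends → Full Soundcheck and Soloist Soundcheck overlap.

Chamber Mixing & Soloist Overdub, Full Soundcheck & Soloist Soundcheck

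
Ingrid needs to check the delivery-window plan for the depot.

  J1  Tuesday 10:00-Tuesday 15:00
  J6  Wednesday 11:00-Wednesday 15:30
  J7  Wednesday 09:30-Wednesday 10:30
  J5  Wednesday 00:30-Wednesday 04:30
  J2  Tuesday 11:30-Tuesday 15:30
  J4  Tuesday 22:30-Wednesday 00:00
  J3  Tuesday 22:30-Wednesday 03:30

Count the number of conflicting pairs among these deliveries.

Sorted by start: J1, J2, J3, J4, J5, J7, J6.
J2 starts before J1 ends → J1 and J2 overlap.
J3 starts after J1 ends, so nothing later overlaps J1 either.
J3 starts after J2 ends, so nothing later overlaps J2 either.
J4 starts before J3 ends → J3 and J4 overlap.
J5 starts before J3 ends → J3 and J5 overlap.
J7 starts after J3 ends, so nothing later overlaps J3 either.
J5 starts after J4 ends, so nothing later overlaps J4 either.
J7 starts after J5 ends, so nothing later overlaps J5 either.
J6 starts after J7 ends.
Overlapping pairs: J1 & J2, J3 & J4, J3 & J5 — 3 in total.

3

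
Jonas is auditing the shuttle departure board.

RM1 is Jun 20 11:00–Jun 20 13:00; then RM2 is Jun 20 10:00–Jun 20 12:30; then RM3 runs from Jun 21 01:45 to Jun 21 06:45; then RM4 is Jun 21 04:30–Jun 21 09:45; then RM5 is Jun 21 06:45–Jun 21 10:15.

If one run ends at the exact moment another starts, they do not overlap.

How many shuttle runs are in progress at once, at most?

Walk through starts and ends in time order (an end at T is processed before a start at T):
Jun 20 10:00 start RM2 → 1
Jun 20 11:00 start RM1 → 2
Jun 20 12:30 end RM2 → 1
Jun 20 13:00 end RM1 → 0
Jun 21 01:45 start RM3 → 1
Jun 21 04:30 start RM4 → 2
Jun 21 06:45 end RM3 → 1
Jun 21 06:45 start RM5 → 2
Jun 21 09:45 end RM4 → 1
Jun 21 10:15 end RM5 → 0
Peak is 2, at Jun 20 11:00 (RM1, RM2).

2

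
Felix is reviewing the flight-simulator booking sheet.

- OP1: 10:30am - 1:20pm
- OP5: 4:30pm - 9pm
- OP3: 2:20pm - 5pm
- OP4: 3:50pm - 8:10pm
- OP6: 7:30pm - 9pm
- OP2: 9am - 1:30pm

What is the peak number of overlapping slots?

3

Sort all start/end points and keep a running count:
9am start OP2 → 1
10:30am start OP1 → 2
1:20pm end OP1 → 1
1:30pm end OP2 → 0
2:20pm start OP3 → 1
3:50pm start OP4 → 2
4:30pm start OP5 → 3
5pm end OP3 → 2
7:30pm start OP6 → 3
8:10pm end OP4 → 2
9pm end OP5 → 1
9pm end OP6 → 0
Peak is 3, at 4:30pm (OP3, OP4, OP5).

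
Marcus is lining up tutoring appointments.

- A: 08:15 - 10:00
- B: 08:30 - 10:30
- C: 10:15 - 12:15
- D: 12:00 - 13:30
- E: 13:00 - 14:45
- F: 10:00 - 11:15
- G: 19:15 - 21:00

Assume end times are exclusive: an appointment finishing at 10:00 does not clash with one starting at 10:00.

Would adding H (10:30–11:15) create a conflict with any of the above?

A: ends 10:00 at or before H starts 10:30 → clear.
B: ends 10:30 at or before H starts 10:30 → clear.
F: starts 10:00 before H ends 11:15, and ends 11:15 after H starts 10:30 → overlap.
C: starts 10:15 before H ends 11:15, and ends 12:15 after H starts 10:30 → overlap.
D: starts 12:00 at or after H ends 11:15 → clear.
E: starts 13:00 at or after H ends 11:15 → clear.
G: starts 19:15 at or after H ends 11:15 → clear.
H overlaps C, F.

Yes — it overlaps C, F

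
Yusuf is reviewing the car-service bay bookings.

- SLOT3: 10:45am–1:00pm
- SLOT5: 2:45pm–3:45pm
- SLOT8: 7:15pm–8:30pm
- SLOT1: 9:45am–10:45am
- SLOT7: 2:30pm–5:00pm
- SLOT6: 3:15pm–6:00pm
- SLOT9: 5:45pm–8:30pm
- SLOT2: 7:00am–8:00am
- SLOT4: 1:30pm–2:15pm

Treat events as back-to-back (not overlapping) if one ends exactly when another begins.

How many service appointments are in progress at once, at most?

Walk through starts and ends in time order (an end at T is processed before a start at T):
7:00am start SLOT2 → 1
8:00am end SLOT2 → 0
9:45am start SLOT1 → 1
10:45am end SLOT1 → 0
10:45am start SLOT3 → 1
1:00pm end SLOT3 → 0
1:30pm start SLOT4 → 1
2:15pm end SLOT4 → 0
2:30pm start SLOT7 → 1
2:45pm start SLOT5 → 2
3:15pm start SLOT6 → 3
3:45pm end SLOT5 → 2
5:00pm end SLOT7 → 1
5:45pm start SLOT9 → 2
6:00pm end SLOT6 → 1
7:15pm start SLOT8 → 2
8:30pm end SLOT8 → 1
8:30pm end SLOT9 → 0
Peak is 3, at 3:15pm (SLOT5, SLOT6, SLOT7).

3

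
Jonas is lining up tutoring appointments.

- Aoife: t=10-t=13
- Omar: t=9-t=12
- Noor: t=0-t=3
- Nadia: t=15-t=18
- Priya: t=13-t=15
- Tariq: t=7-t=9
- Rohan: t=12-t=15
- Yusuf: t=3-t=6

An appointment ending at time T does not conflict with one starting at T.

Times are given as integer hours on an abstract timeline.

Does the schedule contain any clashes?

Yes

Two intervals overlap when each starts before the other ends.
Sorted by start: Noor, Yusuf, Tariq, Omar, Aoife, Rohan, Priya, Nadia.
Yusuf starts exactly when Noor ends (back-to-back, no overlap), so nothing later overlaps Noor either.
Tariq starts after Yusuf ends, so nothing later overlaps Yusuf either.
Omar starts exactly when Tariq ends (back-to-back, no overlap), so nothing later overlaps Tariq either.
Aoife starts before Omar ends → Omar and Aoife overlap.
That's a conflict, so the schedule is not conflict-free.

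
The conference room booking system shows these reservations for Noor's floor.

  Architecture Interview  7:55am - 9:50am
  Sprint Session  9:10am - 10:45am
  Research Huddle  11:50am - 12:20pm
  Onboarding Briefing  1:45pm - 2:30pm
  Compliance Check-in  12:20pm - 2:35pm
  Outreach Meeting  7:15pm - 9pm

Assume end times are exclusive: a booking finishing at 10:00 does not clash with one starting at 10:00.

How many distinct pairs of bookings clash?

Two intervals overlap when each starts before the other ends.
Sorted by start: Architecture Interview, Sprint Session, Research Huddle, Compliance Check-in, Onboarding Briefing, Outreach Meeting.
Sprint Session starts before Architecture Interview ends → Architecture Interview and Sprint Session overlap.
Research Huddle starts after Architecture Interview ends; Architecture Interview is clear from here.
Research Huddle starts after Sprint Session ends; Sprint Session is clear from here.
Compliance Check-in starts exactly when Research Huddle ends (back-to-back, no overlap); Research Huddle is clear from here.
Onboarding Briefing starts before Compliance Check-in ends → Compliance Check-in and Onboarding Briefing overlap.
Outreach Meeting starts after Compliance Check-in ends.
Outreach Meeting starts after Onboarding Briefing ends.
Overlapping pairs: Architecture Interview & Sprint Session, Compliance Check-in & Onboarding Briefing — 2 in total.

2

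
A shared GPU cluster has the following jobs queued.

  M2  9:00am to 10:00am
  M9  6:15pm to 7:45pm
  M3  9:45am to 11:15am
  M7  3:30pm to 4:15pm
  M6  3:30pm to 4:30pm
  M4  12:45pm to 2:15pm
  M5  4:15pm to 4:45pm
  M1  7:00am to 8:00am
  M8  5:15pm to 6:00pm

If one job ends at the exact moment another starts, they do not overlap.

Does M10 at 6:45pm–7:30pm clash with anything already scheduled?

Yes — it overlaps M9

M1: ends 8:00am at or before M10 starts 6:45pm → clear.
M2: ends 10:00am at or before M10 starts 6:45pm → clear.
M3: ends 11:15am at or before M10 starts 6:45pm → clear.
M4: ends 2:15pm at or before M10 starts 6:45pm → clear.
M6: ends 4:30pm at or before M10 starts 6:45pm → clear.
M7: ends 4:15pm at or before M10 starts 6:45pm → clear.
M5: ends 4:45pm at or before M10 starts 6:45pm → clear.
M8: ends 6:00pm at or before M10 starts 6:45pm → clear.
M9: starts 6:15pm before M10 ends 7:30pm, and ends 7:45pm after M10 starts 6:45pm → overlap.
M10 overlaps M9.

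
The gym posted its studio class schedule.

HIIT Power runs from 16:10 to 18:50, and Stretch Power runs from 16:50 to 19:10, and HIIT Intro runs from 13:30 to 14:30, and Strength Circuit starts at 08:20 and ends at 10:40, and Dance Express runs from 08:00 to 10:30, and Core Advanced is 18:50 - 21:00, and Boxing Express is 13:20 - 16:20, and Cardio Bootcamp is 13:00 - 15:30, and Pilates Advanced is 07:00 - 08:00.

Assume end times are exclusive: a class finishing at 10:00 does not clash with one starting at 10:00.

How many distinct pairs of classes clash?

Check each pair: they overlap iff neither finishes before the other starts.
Sorted by start: Pilates Advanced, Dance Express, Strength Circuit, Cardio Bootcamp, Boxing Express, HIIT Intro, HIIT Power, Stretch Power, Core Advanced.
Dance Express starts exactly when Pilates Advanced ends (back-to-back, no overlap), so Pilates Advanced has no further overlaps.
Strength Circuit starts before Dance Express ends → Dance Express and Strength Circuit overlap.
Cardio Bootcamp starts after Dance Express ends, so Dance Express has no further overlaps.
Cardio Bootcamp starts after Strength Circuit ends, so Strength Circuit has no further overlaps.
Boxing Express starts before Cardio Bootcamp ends → Cardio Bootcamp and Boxing Express overlap.
HIIT Intro starts before Cardio Bootcamp ends → Cardio Bootcamp and HIIT Intro overlap.
HIIT Power starts after Cardio Bootcamp ends, so Cardio Bootcamp has no further overlaps.
HIIT Intro starts before Boxing Express ends → Boxing Express and HIIT Intro overlap.
HIIT Power starts before Boxing Express ends → Boxing Express and HIIT Power overlap.
Stretch Power starts after Boxing Express ends, so Boxing Express has no further overlaps.
HIIT Power starts after HIIT Intro ends, so HIIT Intro has no further overlaps.
Stretch Power starts before HIIT Power ends → HIIT Power and Stretch Power overlap.
Core Advanced starts exactly when HIIT Power ends (back-to-back, no overlap).
Core Advanced starts before Stretch Power ends → Stretch Power and Core Advanced overlap.
Overlapping pairs: Boxing Express & Cardio Bootcamp, Boxing Express & HIIT Intro, Boxing Express & HIIT Power, Cardio Bootcamp & HIIT Intro, Core Advanced & Stretch Power, Dance Express & Strength Circuit, HIIT Power & Stretch Power — 7 in total.

7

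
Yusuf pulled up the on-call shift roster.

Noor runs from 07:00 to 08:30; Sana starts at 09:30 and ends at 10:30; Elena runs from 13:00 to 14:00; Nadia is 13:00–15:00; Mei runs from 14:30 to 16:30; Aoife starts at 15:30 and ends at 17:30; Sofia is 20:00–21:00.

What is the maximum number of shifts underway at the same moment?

2

Sweep the timeline, counting +1 at each start and −1 at each end (ends before starts at a tie):
07:00 start Noor → 1
08:30 end Noor → 0
09:30 start Sana → 1
10:30 end Sana → 0
13:00 start Elena → 1
13:00 start Nadia → 2
14:00 end Elena → 1
14:30 start Mei → 2
15:00 end Nadia → 1
15:30 start Aoife → 2
16:30 end Mei → 1
17:30 end Aoife → 0
20:00 start Sofia → 1
21:00 end Sofia → 0
Peak is 2, at 13:00 (Elena, Nadia).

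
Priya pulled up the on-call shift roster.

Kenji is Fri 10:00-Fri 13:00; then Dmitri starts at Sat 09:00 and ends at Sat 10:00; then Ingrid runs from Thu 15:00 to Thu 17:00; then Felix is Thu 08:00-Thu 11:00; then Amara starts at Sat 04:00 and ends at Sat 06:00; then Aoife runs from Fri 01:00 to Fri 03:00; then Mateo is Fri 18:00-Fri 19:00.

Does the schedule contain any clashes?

Two intervals overlap when each starts before the other ends.
Sorted by start: Felix, Ingrid, Aoife, Kenji, Mateo, Amara, Dmitri.
Ingrid starts after Felix ends, so Felix has no further overlaps.
Aoife starts after Ingrid ends, so Ingrid has no further overlaps.
Kenji starts after Aoife ends, so Aoife has no further overlaps.
Mateo starts after Kenji ends, so Kenji has no further overlaps.
Amara starts after Mateo ends, so Mateo has no further overlaps.
Dmitri starts after Amara ends.
Every pair is clear; the schedule has no overlaps.

No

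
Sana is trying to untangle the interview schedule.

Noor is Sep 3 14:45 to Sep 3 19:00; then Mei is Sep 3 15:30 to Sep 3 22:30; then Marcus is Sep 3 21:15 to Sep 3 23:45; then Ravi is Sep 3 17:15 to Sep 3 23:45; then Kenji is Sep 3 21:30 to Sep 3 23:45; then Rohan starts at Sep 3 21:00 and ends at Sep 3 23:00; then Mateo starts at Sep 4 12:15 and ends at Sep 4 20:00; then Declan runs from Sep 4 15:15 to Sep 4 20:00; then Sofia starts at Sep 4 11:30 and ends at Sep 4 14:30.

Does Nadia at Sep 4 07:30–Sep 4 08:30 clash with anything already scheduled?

No — it doesn't clash with anything

Noor: ends Sep 3 19:00 at or before Nadia starts Sep 4 07:30 → clear.
Mei: ends Sep 3 22:30 at or before Nadia starts Sep 4 07:30 → clear.
Ravi: ends Sep 3 23:45 at or before Nadia starts Sep 4 07:30 → clear.
Rohan: ends Sep 3 23:00 at or before Nadia starts Sep 4 07:30 → clear.
Marcus: ends Sep 3 23:45 at or before Nadia starts Sep 4 07:30 → clear.
Kenji: ends Sep 3 23:45 at or before Nadia starts Sep 4 07:30 → clear.
Sofia: starts Sep 4 11:30 at or after Nadia ends Sep 4 08:30 → clear.
Mateo: starts Sep 4 12:15 at or after Nadia ends Sep 4 08:30 → clear.
Declan: starts Sep 4 15:15 at or after Nadia ends Sep 4 08:30 → clear.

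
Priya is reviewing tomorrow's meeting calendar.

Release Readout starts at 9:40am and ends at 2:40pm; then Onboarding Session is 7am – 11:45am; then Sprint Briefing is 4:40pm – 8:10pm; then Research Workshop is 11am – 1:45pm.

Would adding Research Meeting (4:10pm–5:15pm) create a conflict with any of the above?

Yes — it overlaps Sprint Briefing

Onboarding Session: ends 11:45am at or before Research Meeting starts 4:10pm → clear.
Release Readout: ends 2:40pm at or before Research Meeting starts 4:10pm → clear.
Research Workshop: ends 1:45pm at or before Research Meeting starts 4:10pm → clear.
Sprint Briefing: starts 4:40pm before Research Meeting ends 5:15pm, and ends 8:10pm after Research Meeting starts 4:10pm → overlap.
Research Meeting overlaps Sprint Briefing.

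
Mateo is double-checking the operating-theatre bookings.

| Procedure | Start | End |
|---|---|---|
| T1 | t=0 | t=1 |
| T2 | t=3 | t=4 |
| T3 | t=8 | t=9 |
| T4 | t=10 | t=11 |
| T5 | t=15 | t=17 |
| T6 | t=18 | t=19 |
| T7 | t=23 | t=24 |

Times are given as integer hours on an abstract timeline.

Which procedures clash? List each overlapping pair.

no conflicts

Two intervals overlap when each starts before the other ends.
Sorted by start: T1, T2, T3, T4, T5, T6, T7.
T2 starts after T1 ends — done with T1.
T3 starts after T2 ends — done with T2.
T4 starts after T3 ends — done with T3.
T5 starts after T4 ends — done with T4.
T6 starts after T5 ends — done with T5.
T7 starts after T6 ends.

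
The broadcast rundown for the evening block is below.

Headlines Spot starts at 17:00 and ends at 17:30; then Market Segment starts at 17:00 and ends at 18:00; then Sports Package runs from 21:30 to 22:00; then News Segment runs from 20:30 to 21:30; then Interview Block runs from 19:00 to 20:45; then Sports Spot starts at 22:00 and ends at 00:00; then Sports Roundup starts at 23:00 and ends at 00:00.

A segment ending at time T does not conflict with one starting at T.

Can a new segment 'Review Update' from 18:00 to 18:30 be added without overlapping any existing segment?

Headlines Spot: ends 17:30 at or before Review Update starts 18:00 → clear.
Market Segment: ends 18:00 at or before Review Update starts 18:00 → clear.
Interview Block: starts 19:00 at or after Review Update ends 18:30 → clear.
News Segment: starts 20:30 at or after Review Update ends 18:30 → clear.
Sports Package: starts 21:30 at or after Review Update ends 18:30 → clear.
Sports Spot: starts 22:00 at or after Review Update ends 18:30 → clear.
Sports Roundup: starts 23:00 at or after Review Update ends 18:30 → clear.

Yes — the slot is free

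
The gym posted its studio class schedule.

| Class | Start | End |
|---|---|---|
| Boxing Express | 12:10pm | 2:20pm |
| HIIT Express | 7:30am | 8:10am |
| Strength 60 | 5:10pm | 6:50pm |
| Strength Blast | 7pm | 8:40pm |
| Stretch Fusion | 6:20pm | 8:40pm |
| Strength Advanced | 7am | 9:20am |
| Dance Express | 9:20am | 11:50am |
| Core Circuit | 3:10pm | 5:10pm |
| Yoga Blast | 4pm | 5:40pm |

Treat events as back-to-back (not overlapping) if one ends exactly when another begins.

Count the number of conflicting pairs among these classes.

5

Sorted by start: Strength Advanced, HIIT Express, Dance Express, Boxing Express, Core Circuit, Yoga Blast, Strength 60, Stretch Fusion, Strength Blast.
HIIT Express starts before Strength Advanced ends → Strength Advanced and HIIT Express overlap.
Dance Express starts exactly when Strength Advanced ends (back-to-back, no overlap), so nothing later overlaps Strength Advanced either.
Dance Express starts after HIIT Express ends, so nothing later overlaps HIIT Express either.
Boxing Express starts after Dance Express ends, so nothing later overlaps Dance Express either.
Core Circuit starts after Boxing Express ends, so nothing later overlaps Boxing Express either.
Yoga Blast starts before Core Circuit ends → Core Circuit and Yoga Blast overlap.
Strength 60 starts exactly when Core Circuit ends (back-to-back, no overlap), so nothing later overlaps Core Circuit either.
Strength 60 starts before Yoga Blast ends → Yoga Blast and Strength 60 overlap.
Stretch Fusion starts after Yoga Blast ends, so nothing later overlaps Yoga Blast either.
Stretch Fusion starts before Strength 60 ends → Strength 60 and Stretch Fusion overlap.
Strength Blast starts after Strength 60 ends.
Strength Blast starts before Stretch Fusion ends → Stretch Fusion and Strength Blast overlap.
Overlapping pairs: Core Circuit & Yoga Blast, HIIT Express & Strength Advanced, Strength 60 & Stretch Fusion, Strength 60 & Yoga Blast, Strength Blast & Stretch Fusion — 5 in total.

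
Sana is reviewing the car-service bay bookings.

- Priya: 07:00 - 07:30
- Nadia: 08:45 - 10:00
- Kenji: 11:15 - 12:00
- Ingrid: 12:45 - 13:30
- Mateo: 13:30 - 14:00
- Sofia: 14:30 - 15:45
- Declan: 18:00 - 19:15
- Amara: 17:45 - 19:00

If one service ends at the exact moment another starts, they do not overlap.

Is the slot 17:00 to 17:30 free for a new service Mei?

Priya: ends 07:30 at or before Mei starts 17:00 → clear.
Nadia: ends 10:00 at or before Mei starts 17:00 → clear.
Kenji: ends 12:00 at or before Mei starts 17:00 → clear.
Ingrid: ends 13:30 at or before Mei starts 17:00 → clear.
Mateo: ends 14:00 at or before Mei starts 17:00 → clear.
Sofia: ends 15:45 at or before Mei starts 17:00 → clear.
Amara: starts 17:45 at or after Mei ends 17:30 → clear.
Declan: starts 18:00 at or after Mei ends 17:30 → clear.

Yes — the slot is free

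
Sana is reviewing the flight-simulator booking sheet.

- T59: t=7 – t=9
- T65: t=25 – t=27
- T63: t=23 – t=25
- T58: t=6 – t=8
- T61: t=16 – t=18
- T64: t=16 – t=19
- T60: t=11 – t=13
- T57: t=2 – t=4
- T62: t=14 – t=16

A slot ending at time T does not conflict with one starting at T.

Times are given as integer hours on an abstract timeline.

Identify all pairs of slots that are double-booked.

Sorted by start: T57, T58, T59, T60, T62, T61, T64, T63, T65.
T58 starts after T57 ends, so T57 has no further overlaps.
T59 starts before T58 ends → T58 and T59 overlap.
T60 starts after T58 ends, so T58 has no further overlaps.
T60 starts after T59 ends, so T59 has no further overlaps.
T62 starts after T60 ends, so T60 has no further overlaps.
T61 starts exactly when T62 ends (back-to-back, no overlap), so T62 has no further overlaps.
T64 starts before T61 ends → T61 and T64 overlap.
T63 starts after T61 ends, so T61 has no further overlaps.
T63 starts after T64 ends, so T64 has no further overlaps.
T65 starts exactly when T63 ends (back-to-back, no overlap).

T58 & T59, T61 & T64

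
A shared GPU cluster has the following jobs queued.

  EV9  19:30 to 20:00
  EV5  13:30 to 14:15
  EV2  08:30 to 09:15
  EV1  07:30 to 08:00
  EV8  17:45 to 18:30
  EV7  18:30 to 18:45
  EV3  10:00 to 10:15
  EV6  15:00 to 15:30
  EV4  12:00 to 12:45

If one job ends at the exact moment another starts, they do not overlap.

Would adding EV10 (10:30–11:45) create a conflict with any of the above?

No — it doesn't clash with anything

EV1: ends 08:00 at or before EV10 starts 10:30 → clear.
EV2: ends 09:15 at or before EV10 starts 10:30 → clear.
EV3: ends 10:15 at or before EV10 starts 10:30 → clear.
EV4: starts 12:00 at or after EV10 ends 11:45 → clear.
EV5: starts 13:30 at or after EV10 ends 11:45 → clear.
EV6: starts 15:00 at or after EV10 ends 11:45 → clear.
EV8: starts 17:45 at or after EV10 ends 11:45 → clear.
EV7: starts 18:30 at or after EV10 ends 11:45 → clear.
EV9: starts 19:30 at or after EV10 ends 11:45 → clear.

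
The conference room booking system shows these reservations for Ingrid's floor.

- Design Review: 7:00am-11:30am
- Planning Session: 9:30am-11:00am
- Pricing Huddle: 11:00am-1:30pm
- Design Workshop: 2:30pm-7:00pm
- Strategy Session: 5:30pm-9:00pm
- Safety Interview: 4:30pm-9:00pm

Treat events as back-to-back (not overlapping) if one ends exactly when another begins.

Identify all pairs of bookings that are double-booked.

Sorted by start: Design Review, Planning Session, Pricing Huddle, Design Workshop, Safety Interview, Strategy Session.
Planning Session starts before Design Review ends → Design Review and Planning Session overlap.
Pricing Huddle starts before Design Review ends → Design Review and Pricing Huddle overlap.
Design Workshop starts after Design Review ends, so Design Review has no further overlaps.
Pricing Huddle starts exactly when Planning Session ends (back-to-back, no overlap), so Planning Session has no further overlaps.
Design Workshop starts after Pricing Huddle ends, so Pricing Huddle has no further overlaps.
Safety Interview starts before Design Workshop ends → Design Workshop and Safety Interview overlap.
Strategy Session starts before Design Workshop ends → Design Workshop and Strategy Session overlap.
Strategy Session starts before Safety Interview ends → Safety Interview and Strategy Session overlap.

Design Review & Planning Session, Design Review & Pricing Huddle, Design Workshop & Safety Interview, Design Workshop & Strategy Session, Safety Interview & Strategy Session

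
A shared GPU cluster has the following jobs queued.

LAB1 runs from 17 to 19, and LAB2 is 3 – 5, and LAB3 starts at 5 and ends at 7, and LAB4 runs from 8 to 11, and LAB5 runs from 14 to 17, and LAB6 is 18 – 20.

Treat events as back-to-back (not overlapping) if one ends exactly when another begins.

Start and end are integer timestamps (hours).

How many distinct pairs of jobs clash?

1

Sorted by start: LAB2, LAB3, LAB4, LAB5, LAB1, LAB6.
LAB3 starts exactly when LAB2 ends (back-to-back, no overlap), so LAB2 has no further overlaps.
LAB4 starts after LAB3 ends, so LAB3 has no further overlaps.
LAB5 starts after LAB4 ends, so LAB4 has no further overlaps.
LAB1 starts exactly when LAB5 ends (back-to-back, no overlap), so LAB5 has no further overlaps.
LAB6 starts before LAB1 ends → LAB1 and LAB6 overlap.
Overlapping pairs: LAB1 & LAB6 — 1 in total.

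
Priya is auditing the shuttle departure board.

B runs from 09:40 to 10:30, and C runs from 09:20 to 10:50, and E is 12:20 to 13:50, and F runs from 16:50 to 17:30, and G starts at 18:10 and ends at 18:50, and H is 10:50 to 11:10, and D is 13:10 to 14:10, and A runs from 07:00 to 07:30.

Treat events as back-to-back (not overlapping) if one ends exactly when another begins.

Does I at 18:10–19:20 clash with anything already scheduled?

Yes — it overlaps G

A: ends 07:30 at or before I starts 18:10 → clear.
C: ends 10:50 at or before I starts 18:10 → clear.
B: ends 10:30 at or before I starts 18:10 → clear.
H: ends 11:10 at or before I starts 18:10 → clear.
E: ends 13:50 at or before I starts 18:10 → clear.
D: ends 14:10 at or before I starts 18:10 → clear.
F: ends 17:30 at or before I starts 18:10 → clear.
G: starts 18:10 before I ends 19:20, and ends 18:50 after I starts 18:10 → overlap.
I overlaps G.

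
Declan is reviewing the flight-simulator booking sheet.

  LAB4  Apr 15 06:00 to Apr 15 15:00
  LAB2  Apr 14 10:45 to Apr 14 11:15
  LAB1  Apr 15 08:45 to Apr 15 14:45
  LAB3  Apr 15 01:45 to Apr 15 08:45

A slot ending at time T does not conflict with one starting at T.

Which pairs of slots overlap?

Sorted by start: LAB2, LAB3, LAB4, LAB1.
LAB3 starts after LAB2 ends, so LAB2 has no further overlaps.
LAB4 starts before LAB3 ends → LAB3 and LAB4 overlap.
LAB1 starts exactly when LAB3 ends (back-to-back, no overlap).
LAB1 starts before LAB4 ends → LAB4 and LAB1 overlap.

LAB1 & LAB4, LAB3 & LAB4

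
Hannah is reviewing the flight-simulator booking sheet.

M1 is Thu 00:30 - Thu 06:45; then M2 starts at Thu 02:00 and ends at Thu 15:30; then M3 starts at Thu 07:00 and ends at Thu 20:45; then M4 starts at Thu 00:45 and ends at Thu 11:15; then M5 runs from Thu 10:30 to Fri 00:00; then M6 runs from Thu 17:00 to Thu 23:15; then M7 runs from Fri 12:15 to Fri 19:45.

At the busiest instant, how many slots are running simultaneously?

4

Sort all start/end points and keep a running count:
Thu 00:30 start M1 → 1
Thu 00:45 start M4 → 2
Thu 02:00 start M2 → 3
Thu 06:45 end M1 → 2
Thu 07:00 start M3 → 3
Thu 10:30 start M5 → 4
Thu 11:15 end M4 → 3
Thu 15:30 end M2 → 2
Thu 17:00 start M6 → 3
Thu 20:45 end M3 → 2
Thu 23:15 end M6 → 1
Fri 00:00 end M5 → 0
Fri 12:15 start M7 → 1
Fri 19:45 end M7 → 0
Peak is 4, at Thu 10:30 (M2, M3, M4, M5).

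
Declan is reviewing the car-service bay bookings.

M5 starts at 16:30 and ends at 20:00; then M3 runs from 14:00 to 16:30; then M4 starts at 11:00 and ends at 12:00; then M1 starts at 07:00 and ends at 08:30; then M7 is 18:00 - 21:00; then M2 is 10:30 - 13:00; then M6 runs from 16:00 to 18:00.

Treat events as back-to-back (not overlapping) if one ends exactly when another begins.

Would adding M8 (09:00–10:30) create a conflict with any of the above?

M1: ends 08:30 at or before M8 starts 09:00 → clear.
M2: starts 10:30 at or after M8 ends 10:30 → clear.
M4: starts 11:00 at or after M8 ends 10:30 → clear.
M3: starts 14:00 at or after M8 ends 10:30 → clear.
M6: starts 16:00 at or after M8 ends 10:30 → clear.
M5: starts 16:30 at or after M8 ends 10:30 → clear.
M7: starts 18:00 at or after M8 ends 10:30 → clear.

No — it doesn't clash with anything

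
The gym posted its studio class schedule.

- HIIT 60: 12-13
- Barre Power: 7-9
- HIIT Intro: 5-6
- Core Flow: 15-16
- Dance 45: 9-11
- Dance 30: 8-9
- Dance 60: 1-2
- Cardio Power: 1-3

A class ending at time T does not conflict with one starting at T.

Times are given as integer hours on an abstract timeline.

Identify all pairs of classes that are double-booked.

Barre Power & Dance 30, Cardio Power & Dance 60

Sorted by start: Dance 60, Cardio Power, HIIT Intro, Barre Power, Dance 30, Dance 45, HIIT 60, Core Flow.
Cardio Power starts before Dance 60 ends → Dance 60 and Cardio Power overlap.
HIIT Intro starts after Dance 60 ends — done with Dance 60.
HIIT Intro starts after Cardio Power ends — done with Cardio Power.
Barre Power starts after HIIT Intro ends — done with HIIT Intro.
Dance 30 starts before Barre Power ends → Barre Power and Dance 30 overlap.
Dance 45 starts exactly when Barre Power ends (back-to-back, no overlap) — done with Barre Power.
Dance 45 starts exactly when Dance 30 ends (back-to-back, no overlap) — done with Dance 30.
HIIT 60 starts after Dance 45 ends — done with Dance 45.
Core Flow starts after HIIT 60 ends.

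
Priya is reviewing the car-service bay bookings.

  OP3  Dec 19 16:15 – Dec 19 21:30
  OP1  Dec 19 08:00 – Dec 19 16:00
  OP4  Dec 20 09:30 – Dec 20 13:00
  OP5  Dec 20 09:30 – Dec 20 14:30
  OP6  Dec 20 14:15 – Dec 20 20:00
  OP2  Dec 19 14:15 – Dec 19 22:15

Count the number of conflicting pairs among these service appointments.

Two intervals overlap when each starts before the other ends.
Sorted by start: OP1, OP2, OP3, OP4, OP5, OP6.
OP2 starts before OP1 ends → OP1 and OP2 overlap.
OP3 starts after OP1 ends, so OP1 has no further overlaps.
OP3 starts before OP2 ends → OP2 and OP3 overlap.
OP4 starts after OP2 ends, so OP2 has no further overlaps.
OP4 starts after OP3 ends, so OP3 has no further overlaps.
OP5 starts before OP4 ends → OP4 and OP5 overlap.
OP6 starts after OP4 ends.
OP6 starts before OP5 ends → OP5 and OP6 overlap.
Overlapping pairs: OP1 & OP2, OP2 & OP3, OP4 & OP5, OP5 & OP6 — 4 in total.

4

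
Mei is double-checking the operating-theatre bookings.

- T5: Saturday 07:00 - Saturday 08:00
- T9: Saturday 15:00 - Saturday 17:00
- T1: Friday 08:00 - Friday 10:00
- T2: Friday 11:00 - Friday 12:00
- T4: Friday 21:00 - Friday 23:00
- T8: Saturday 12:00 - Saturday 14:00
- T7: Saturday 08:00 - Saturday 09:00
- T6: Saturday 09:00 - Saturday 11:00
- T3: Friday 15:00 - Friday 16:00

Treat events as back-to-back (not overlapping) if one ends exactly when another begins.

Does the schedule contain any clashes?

Check each pair: they overlap iff neither finishes before the other starts.
Sorted by start: T1, T2, T3, T4, T5, T7, T6, T8, T9.
T2 starts after T1 ends — done with T1.
T3 starts after T2 ends — done with T2.
T4 starts after T3 ends — done with T3.
T5 starts after T4 ends — done with T4.
T7 starts exactly when T5 ends (back-to-back, no overlap) — done with T5.
T6 starts exactly when T7 ends (back-to-back, no overlap) — done with T7.
T8 starts after T6 ends — done with T6.
T9 starts after T8 ends.
Every pair is clear; the schedule has no overlaps.

No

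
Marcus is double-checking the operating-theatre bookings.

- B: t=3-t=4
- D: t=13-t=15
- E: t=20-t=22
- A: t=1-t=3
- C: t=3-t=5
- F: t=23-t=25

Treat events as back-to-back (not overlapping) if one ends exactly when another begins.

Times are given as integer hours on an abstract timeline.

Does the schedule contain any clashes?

Sorted by start: A, B, C, D, E, F.
B starts exactly when A ends (back-to-back, no overlap) — done with A.
C starts before B ends → B and C overlap.
That's a conflict, so the schedule is not conflict-free.

Yes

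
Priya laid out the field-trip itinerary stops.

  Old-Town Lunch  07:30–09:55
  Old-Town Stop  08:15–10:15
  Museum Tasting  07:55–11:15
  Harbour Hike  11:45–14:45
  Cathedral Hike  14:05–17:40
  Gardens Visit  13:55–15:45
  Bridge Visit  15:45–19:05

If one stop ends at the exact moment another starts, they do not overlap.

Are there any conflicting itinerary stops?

Yes

Two intervals overlap when each starts before the other ends.
Sorted by start: Old-Town Lunch, Museum Tasting, Old-Town Stop, Harbour Hike, Gardens Visit, Cathedral Hike, Bridge Visit.
Museum Tasting starts before Old-Town Lunch ends → Old-Town Lunch and Museum Tasting overlap.
That's a conflict, so the schedule is not conflict-free.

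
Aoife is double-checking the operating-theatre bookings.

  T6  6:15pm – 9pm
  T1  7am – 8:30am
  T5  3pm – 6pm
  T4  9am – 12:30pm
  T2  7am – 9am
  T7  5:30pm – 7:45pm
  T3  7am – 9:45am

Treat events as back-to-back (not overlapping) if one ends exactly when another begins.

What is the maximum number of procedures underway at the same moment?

3

Sort all start/end points and keep a running count:
7am start T1 → 1
7am start T2 → 2
7am start T3 → 3
8:30am end T1 → 2
9am end T2 → 1
9am start T4 → 2
9:45am end T3 → 1
12:30pm end T4 → 0
3pm start T5 → 1
5:30pm start T7 → 2
6pm end T5 → 1
6:15pm start T6 → 2
7:45pm end T7 → 1
9pm end T6 → 0
Peak is 3, at 7am (T1, T2, T3).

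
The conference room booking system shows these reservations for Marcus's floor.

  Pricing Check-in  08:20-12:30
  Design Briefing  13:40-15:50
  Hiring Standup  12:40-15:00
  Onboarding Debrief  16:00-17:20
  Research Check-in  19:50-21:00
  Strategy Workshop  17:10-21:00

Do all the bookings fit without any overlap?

Check each pair: they overlap iff neither finishes before the other starts.
Sorted by start: Pricing Check-in, Hiring Standup, Design Briefing, Onboarding Debrief, Strategy Workshop, Research Check-in.
Hiring Standup starts after Pricing Check-in ends — done with Pricing Check-in.
Design Briefing starts before Hiring Standup ends → Hiring Standup and Design Briefing overlap.
That's a conflict, so the schedule is not conflict-free.

No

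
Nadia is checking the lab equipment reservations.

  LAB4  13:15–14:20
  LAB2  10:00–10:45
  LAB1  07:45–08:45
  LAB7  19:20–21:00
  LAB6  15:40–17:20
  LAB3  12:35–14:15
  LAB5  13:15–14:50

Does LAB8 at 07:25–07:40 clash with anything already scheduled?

No — it doesn't clash with anything

LAB1: starts 07:45 at or after LAB8 ends 07:40 → clear.
LAB2: starts 10:00 at or after LAB8 ends 07:40 → clear.
LAB3: starts 12:35 at or after LAB8 ends 07:40 → clear.
LAB4: starts 13:15 at or after LAB8 ends 07:40 → clear.
LAB5: starts 13:15 at or after LAB8 ends 07:40 → clear.
LAB6: starts 15:40 at or after LAB8 ends 07:40 → clear.
LAB7: starts 19:20 at or after LAB8 ends 07:40 → clear.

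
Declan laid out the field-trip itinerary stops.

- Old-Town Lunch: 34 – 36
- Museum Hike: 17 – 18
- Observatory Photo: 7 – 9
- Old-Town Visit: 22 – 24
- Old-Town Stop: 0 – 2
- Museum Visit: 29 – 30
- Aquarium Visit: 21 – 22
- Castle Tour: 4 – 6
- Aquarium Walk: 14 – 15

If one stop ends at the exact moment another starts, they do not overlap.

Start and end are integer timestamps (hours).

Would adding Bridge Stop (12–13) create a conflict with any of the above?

Old-Town Stop: ends 2 at or before Bridge Stop starts 12 → clear.
Castle Tour: ends 6 at or before Bridge Stop starts 12 → clear.
Observatory Photo: ends 9 at or before Bridge Stop starts 12 → clear.
Aquarium Walk: starts 14 at or after Bridge Stop ends 13 → clear.
Museum Hike: starts 17 at or after Bridge Stop ends 13 → clear.
Aquarium Visit: starts 21 at or after Bridge Stop ends 13 → clear.
Old-Town Visit: starts 22 at or after Bridge Stop ends 13 → clear.
Museum Visit: starts 29 at or after Bridge Stop ends 13 → clear.
Old-Town Lunch: starts 34 at or after Bridge Stop ends 13 → clear.

No — it doesn't clash with anything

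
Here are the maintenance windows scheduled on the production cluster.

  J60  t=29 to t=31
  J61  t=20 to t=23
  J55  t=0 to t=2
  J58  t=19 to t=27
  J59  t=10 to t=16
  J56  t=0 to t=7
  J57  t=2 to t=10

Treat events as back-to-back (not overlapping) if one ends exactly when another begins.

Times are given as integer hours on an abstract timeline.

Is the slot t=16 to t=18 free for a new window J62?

Yes — the slot is free

J55: ends t=2 at or before J62 starts t=16 → clear.
J56: ends t=7 at or before J62 starts t=16 → clear.
J57: ends t=10 at or before J62 starts t=16 → clear.
J59: ends t=16 at or before J62 starts t=16 → clear.
J58: starts t=19 at or after J62 ends t=18 → clear.
J61: starts t=20 at or after J62 ends t=18 → clear.
J60: starts t=29 at or after J62 ends t=18 → clear.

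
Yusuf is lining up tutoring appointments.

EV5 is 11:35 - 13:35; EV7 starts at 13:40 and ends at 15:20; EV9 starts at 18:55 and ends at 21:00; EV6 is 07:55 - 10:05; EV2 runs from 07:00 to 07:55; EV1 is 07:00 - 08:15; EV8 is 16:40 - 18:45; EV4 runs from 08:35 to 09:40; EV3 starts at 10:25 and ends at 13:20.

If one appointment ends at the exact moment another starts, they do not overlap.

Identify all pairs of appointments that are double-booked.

EV1 & EV2, EV1 & EV6, EV3 & EV5, EV4 & EV6

Sorted by start: EV1, EV2, EV6, EV4, EV3, EV5, EV7, EV8, EV9.
EV2 starts before EV1 ends → EV1 and EV2 overlap.
EV6 starts before EV1 ends → EV1 and EV6 overlap.
EV4 starts after EV1 ends — done with EV1.
EV6 starts exactly when EV2 ends (back-to-back, no overlap) — done with EV2.
EV4 starts before EV6 ends → EV6 and EV4 overlap.
EV3 starts after EV6 ends — done with EV6.
EV3 starts after EV4 ends — done with EV4.
EV5 starts before EV3 ends → EV3 and EV5 overlap.
EV7 starts after EV3 ends — done with EV3.
EV7 starts after EV5 ends — done with EV5.
EV8 starts after EV7 ends — done with EV7.
EV9 starts after EV8 ends.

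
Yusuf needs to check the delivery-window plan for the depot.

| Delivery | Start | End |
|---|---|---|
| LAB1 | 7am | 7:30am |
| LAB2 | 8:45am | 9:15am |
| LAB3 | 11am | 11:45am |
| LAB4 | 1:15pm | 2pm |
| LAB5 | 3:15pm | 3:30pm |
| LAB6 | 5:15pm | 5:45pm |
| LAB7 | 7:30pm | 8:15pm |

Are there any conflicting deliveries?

Sorted by start: LAB1, LAB2, LAB3, LAB4, LAB5, LAB6, LAB7.
LAB2 starts after LAB1 ends, so nothing later overlaps LAB1 either.
LAB3 starts after LAB2 ends, so nothing later overlaps LAB2 either.
LAB4 starts after LAB3 ends, so nothing later overlaps LAB3 either.
LAB5 starts after LAB4 ends, so nothing later overlaps LAB4 either.
LAB6 starts after LAB5 ends, so nothing later overlaps LAB5 either.
LAB7 starts after LAB6 ends.
Every pair is clear; the schedule has no overlaps.

No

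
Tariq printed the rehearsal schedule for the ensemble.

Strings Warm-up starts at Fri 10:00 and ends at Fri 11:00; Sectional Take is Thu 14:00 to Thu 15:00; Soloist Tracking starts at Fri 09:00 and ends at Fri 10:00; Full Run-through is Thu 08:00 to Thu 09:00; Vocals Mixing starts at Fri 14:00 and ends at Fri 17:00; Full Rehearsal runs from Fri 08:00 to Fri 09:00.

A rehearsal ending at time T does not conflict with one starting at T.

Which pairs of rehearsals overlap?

Sorted by start: Full Run-through, Sectional Take, Full Rehearsal, Soloist Tracking, Strings Warm-up, Vocals Mixing.
Sectional Take starts after Full Run-through ends, so nothing later overlaps Full Run-through either.
Full Rehearsal starts after Sectional Take ends, so nothing later overlaps Sectional Take either.
Soloist Tracking starts exactly when Full Rehearsal ends (back-to-back, no overlap), so nothing later overlaps Full Rehearsal either.
Strings Warm-up starts exactly when Soloist Tracking ends (back-to-back, no overlap), so nothing later overlaps Soloist Tracking either.
Vocals Mixing starts after Strings Warm-up ends.

no conflicts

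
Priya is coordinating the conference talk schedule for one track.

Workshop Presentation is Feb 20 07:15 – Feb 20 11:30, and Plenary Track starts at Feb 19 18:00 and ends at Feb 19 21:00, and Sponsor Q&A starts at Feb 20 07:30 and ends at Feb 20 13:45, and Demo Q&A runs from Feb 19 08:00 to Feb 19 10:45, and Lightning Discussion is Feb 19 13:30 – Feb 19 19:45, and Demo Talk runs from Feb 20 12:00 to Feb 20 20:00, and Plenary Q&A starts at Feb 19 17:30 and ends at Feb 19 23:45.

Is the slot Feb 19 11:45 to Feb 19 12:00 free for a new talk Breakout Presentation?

Yes — the slot is free

Demo Q&A: ends Feb 19 10:45 at or before Breakout Presentation starts Feb 19 11:45 → clear.
Lightning Discussion: starts Feb 19 13:30 at or after Breakout Presentation ends Feb 19 12:00 → clear.
Plenary Q&A: starts Feb 19 17:30 at or after Breakout Presentation ends Feb 19 12:00 → clear.
Plenary Track: starts Feb 19 18:00 at or after Breakout Presentation ends Feb 19 12:00 → clear.
Workshop Presentation: starts Feb 20 07:15 at or after Breakout Presentation ends Feb 19 12:00 → clear.
Sponsor Q&A: starts Feb 20 07:30 at or after Breakout Presentation ends Feb 19 12:00 → clear.
Demo Talk: starts Feb 20 12:00 at or after Breakout Presentation ends Feb 19 12:00 → clear.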